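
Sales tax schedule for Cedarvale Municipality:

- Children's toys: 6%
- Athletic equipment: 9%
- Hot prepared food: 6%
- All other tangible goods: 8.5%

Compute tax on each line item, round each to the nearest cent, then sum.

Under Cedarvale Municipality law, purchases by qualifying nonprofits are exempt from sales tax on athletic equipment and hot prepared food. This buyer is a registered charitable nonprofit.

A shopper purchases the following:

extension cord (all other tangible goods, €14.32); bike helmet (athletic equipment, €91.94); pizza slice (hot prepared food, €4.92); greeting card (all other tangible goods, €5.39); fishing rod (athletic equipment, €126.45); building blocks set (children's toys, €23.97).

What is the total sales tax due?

Extension cord €14.32: all other tangible goods → 8.5% → €1.22
Bike helmet €91.94: athletic equipment, buyer-exempt → 0% → €0.00
Pizza slice €4.92: hot prepared food, buyer-exempt → 0% → €0.00
Greeting card €5.39: all other tangible goods → 8.5% → €0.46
Fishing rod €126.45: athletic equipment, buyer-exempt → 0% → €0.00
Building blocks set €23.97: children's toys → 6% → €1.44
Total tax = €1.22 + €0.46 + €1.44 = €3.12

€3.12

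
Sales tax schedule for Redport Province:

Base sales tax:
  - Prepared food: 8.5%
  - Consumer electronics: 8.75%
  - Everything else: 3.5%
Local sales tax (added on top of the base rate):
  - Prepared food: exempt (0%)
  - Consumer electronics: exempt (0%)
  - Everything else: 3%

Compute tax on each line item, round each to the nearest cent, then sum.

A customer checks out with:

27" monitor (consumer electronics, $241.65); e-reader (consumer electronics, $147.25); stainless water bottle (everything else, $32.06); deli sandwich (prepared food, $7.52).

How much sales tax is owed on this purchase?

$36.74

27" monitor $241.65: consumer electronics → 8.75% + 0% local = 8.75% → $21.14
E-reader $147.25: consumer electronics → 8.75% + 0% local = 8.75% → $12.88
Stainless water bottle $32.06: everything else → 3.5% + 3% local = 6.5% → $2.08
Deli sandwich $7.52: prepared food → 8.5% + 0% local = 8.5% → $0.64
Total tax = $21.14 + $12.88 + $2.08 + $0.64 = $36.74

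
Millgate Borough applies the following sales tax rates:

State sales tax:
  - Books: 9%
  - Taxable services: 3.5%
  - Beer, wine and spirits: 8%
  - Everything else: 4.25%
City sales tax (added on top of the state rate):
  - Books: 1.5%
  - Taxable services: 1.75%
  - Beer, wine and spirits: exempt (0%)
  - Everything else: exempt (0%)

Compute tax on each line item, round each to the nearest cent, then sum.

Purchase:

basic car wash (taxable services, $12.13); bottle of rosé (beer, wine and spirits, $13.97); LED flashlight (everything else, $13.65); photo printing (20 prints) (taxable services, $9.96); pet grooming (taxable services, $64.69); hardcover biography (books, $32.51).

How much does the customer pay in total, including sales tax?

Basic car wash $12.13: taxable services → 3.5% + 1.75% city = 5.25% → $0.64
Bottle of rosé $13.97: beer, wine and spirits → 8% + 0% city = 8% → $1.12
LED flashlight $13.65: everything else → 4.25% + 0% city = 4.25% → $0.58
Photo printing (20 prints) $9.96: taxable services → 3.5% + 1.75% city = 5.25% → $0.52
Pet grooming $64.69: taxable services → 3.5% + 1.75% city = 5.25% → $3.40
Hardcover biography $32.51: books → 9% + 1.5% city = 10.5% → $3.41
Subtotal = $146.91; tax = $9.67; total due = $156.58

$156.58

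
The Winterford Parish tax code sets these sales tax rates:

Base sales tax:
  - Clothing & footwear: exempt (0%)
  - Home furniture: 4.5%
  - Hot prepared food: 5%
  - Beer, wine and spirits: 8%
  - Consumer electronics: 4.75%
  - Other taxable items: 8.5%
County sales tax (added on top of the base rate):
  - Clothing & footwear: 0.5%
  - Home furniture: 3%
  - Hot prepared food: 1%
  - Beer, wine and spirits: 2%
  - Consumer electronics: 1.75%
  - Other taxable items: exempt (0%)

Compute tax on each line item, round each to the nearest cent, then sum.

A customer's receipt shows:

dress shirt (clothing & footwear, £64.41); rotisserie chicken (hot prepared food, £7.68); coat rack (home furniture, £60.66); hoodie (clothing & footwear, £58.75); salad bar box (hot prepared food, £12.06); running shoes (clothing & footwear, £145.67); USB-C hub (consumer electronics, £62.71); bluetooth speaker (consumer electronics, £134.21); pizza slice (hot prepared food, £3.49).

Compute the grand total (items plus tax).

Dress shirt £64.41: clothing & footwear → 0% + 0.5% county = 0.5% → £0.32
Rotisserie chicken £7.68: hot prepared food → 5% + 1% county = 6% → £0.46
Coat rack £60.66: home furniture → 4.5% + 3% county = 7.5% → £4.55
Hoodie £58.75: clothing & footwear → 0% + 0.5% county = 0.5% → £0.29
Salad bar box £12.06: hot prepared food → 5% + 1% county = 6% → £0.72
Running shoes £145.67: clothing & footwear → 0% + 0.5% county = 0.5% → £0.73
USB-C hub £62.71: consumer electronics → 4.75% + 1.75% county = 6.5% → £4.08
Bluetooth speaker £134.21: consumer electronics → 4.75% + 1.75% county = 6.5% → £8.72
Pizza slice £3.49: hot prepared food → 5% + 1% county = 6% → £0.21
Subtotal = £549.64; tax = £20.08; total due = £569.72

£569.72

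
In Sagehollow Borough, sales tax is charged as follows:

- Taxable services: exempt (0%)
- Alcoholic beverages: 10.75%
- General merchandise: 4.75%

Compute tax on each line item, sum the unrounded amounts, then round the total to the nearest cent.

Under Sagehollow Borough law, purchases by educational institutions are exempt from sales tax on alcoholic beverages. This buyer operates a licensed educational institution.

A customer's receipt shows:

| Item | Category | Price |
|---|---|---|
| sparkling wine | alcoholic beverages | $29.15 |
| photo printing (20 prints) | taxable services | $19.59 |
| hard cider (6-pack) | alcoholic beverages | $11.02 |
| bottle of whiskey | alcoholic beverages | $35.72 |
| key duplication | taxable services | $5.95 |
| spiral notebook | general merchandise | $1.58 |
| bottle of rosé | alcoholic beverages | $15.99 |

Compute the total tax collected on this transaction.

Sparkling wine $29.15: alcoholic beverages, buyer-exempt → 0% → $0.00
Photo printing (20 prints) $19.59: taxable services → 0% → $0.00
Hard cider (6-pack) $11.02: alcoholic beverages, buyer-exempt → 0% → $0.00
Bottle of whiskey $35.72: alcoholic beverages, buyer-exempt → 0% → $0.00
Key duplication $5.95: taxable services → 0% → $0.00
Spiral notebook $1.58: general merchandise → 4.75% → $0.07505
Bottle of rosé $15.99: alcoholic beverages, buyer-exempt → 0% → $0.00
Unrounded tax sum = $0.07505 → $0.08

$0.08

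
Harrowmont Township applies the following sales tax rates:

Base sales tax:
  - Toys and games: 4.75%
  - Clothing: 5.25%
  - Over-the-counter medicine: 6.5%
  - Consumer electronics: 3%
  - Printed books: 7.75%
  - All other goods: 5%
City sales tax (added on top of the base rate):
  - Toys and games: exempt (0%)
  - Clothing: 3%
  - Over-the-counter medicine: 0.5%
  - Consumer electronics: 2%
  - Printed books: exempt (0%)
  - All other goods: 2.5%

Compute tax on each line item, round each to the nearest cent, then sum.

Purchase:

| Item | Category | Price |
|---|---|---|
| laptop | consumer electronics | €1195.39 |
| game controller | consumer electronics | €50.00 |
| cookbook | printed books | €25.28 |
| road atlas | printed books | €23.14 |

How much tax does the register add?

Laptop €1195.39: consumer electronics → 3% + 2% city = 5% → €59.77
Game controller €50.00: consumer electronics → 3% + 2% city = 5% → €2.50
Cookbook €25.28: printed books → 7.75% + 0% city = 7.75% → €1.96
Road atlas €23.14: printed books → 7.75% + 0% city = 7.75% → €1.79
Total tax = €59.77 + €2.50 + €1.96 + €1.79 = €66.02

€66.02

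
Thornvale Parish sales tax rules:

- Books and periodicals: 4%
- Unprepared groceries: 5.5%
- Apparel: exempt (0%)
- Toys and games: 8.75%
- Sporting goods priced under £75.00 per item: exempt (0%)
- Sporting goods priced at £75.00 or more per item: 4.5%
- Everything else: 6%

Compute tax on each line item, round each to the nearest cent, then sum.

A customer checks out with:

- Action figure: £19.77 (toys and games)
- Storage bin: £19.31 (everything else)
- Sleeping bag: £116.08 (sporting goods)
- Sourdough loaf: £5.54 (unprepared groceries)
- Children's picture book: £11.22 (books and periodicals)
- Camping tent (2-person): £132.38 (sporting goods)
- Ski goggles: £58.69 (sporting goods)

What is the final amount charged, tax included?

£377.81

Action figure £19.77: toys and games → 8.75% → £1.73
Storage bin £19.31: everything else → 6% → £1.16
Sleeping bag £116.08: sporting goods, £75.00 or more → 4.5% → £5.22
Sourdough loaf £5.54: unprepared groceries → 5.5% → £0.30
Children's picture book £11.22: books and periodicals → 4% → £0.45
Camping tent (2-person) £132.38: sporting goods, £75.00 or more → 4.5% → £5.96
Ski goggles £58.69: sporting goods, under £75.00 → 0% → £0.00
Subtotal = £362.99; tax = £14.82; total due = £377.81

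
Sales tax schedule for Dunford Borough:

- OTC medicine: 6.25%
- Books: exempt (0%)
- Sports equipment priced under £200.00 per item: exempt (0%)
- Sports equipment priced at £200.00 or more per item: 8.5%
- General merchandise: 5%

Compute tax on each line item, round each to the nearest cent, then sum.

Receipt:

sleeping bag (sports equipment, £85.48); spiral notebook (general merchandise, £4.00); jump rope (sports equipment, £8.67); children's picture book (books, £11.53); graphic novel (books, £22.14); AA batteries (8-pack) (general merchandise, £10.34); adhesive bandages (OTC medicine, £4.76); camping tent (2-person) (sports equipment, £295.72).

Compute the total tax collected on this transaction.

Sleeping bag £85.48: sports equipment, under £200.00 → 0% → £0.00
Spiral notebook £4.00: general merchandise → 5% → £0.20
Jump rope £8.67: sports equipment, under £200.00 → 0% → £0.00
Children's picture book £11.53: books → 0% → £0.00
Graphic novel £22.14: books → 0% → £0.00
AA batteries (8-pack) £10.34: general merchandise → 5% → £0.52
Adhesive bandages £4.76: OTC medicine → 6.25% → £0.30
Camping tent (2-person) £295.72: sports equipment, £200.00 or more → 8.5% → £25.14
Total tax = £0.20 + £0.52 + £0.30 + £25.14 = £26.16

£26.16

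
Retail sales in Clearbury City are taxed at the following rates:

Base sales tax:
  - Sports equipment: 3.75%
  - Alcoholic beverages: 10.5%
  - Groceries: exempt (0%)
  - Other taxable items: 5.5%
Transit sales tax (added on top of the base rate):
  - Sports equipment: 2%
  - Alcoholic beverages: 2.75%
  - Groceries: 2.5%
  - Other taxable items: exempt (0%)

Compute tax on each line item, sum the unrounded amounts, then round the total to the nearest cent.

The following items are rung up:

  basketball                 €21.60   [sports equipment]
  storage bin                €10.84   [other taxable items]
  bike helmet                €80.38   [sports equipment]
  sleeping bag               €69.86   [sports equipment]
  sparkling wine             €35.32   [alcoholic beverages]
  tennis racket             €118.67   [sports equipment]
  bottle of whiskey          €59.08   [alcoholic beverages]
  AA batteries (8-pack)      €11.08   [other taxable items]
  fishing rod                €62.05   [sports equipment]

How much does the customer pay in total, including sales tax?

€502.87

Basketball €21.60: sports equipment → 3.75% + 2% transit = 5.75% → €1.242
Storage bin €10.84: other taxable items → 5.5% + 0% transit = 5.5% → €0.5962
Bike helmet €80.38: sports equipment → 3.75% + 2% transit = 5.75% → €4.62185
Sleeping bag €69.86: sports equipment → 3.75% + 2% transit = 5.75% → €4.01695
Sparkling wine €35.32: alcoholic beverages → 10.5% + 2.75% transit = 13.25% → €4.6799
Tennis racket €118.67: sports equipment → 3.75% + 2% transit = 5.75% → €6.823525
Bottle of whiskey €59.08: alcoholic beverages → 10.5% + 2.75% transit = 13.25% → €7.8281
AA batteries (8-pack) €11.08: other taxable items → 5.5% + 0% transit = 5.5% → €0.6094
Fishing rod €62.05: sports equipment → 3.75% + 2% transit = 5.75% → €3.567875
Subtotal = €468.88; unrounded tax = €33.9858 → €33.99; total due = €502.87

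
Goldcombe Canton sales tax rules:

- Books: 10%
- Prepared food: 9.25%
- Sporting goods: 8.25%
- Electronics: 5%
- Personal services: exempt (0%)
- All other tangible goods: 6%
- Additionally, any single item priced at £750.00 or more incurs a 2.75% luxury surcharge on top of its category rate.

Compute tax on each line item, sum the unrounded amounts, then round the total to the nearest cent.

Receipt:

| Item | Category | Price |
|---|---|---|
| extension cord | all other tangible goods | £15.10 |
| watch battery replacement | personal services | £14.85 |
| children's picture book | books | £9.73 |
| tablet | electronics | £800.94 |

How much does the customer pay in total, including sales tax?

Extension cord £15.10: all other tangible goods → 6% → £0.906
Watch battery replacement £14.85: personal services → 0% → £0.00
Children's picture book £9.73: books → 10% → £0.973
Tablet £800.94: electronics → 5% + 2.75% surcharge = 7.75% → £62.07285
Subtotal = £840.62; unrounded tax = £63.95185 → £63.95; total due = £904.57

£904.57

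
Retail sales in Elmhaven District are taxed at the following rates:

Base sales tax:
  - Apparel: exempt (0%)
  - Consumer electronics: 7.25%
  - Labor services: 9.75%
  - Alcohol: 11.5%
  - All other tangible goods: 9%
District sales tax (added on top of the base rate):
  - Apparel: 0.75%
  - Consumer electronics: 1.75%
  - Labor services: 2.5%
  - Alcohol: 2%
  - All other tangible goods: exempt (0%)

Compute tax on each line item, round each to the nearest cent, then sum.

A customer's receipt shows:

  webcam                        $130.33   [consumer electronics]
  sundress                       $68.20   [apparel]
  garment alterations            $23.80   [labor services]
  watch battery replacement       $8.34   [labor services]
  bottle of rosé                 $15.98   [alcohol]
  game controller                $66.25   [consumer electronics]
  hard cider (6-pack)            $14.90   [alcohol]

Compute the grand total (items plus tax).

$354.11

Webcam $130.33: consumer electronics → 7.25% + 1.75% district = 9% → $11.73
Sundress $68.20: apparel → 0% + 0.75% district = 0.75% → $0.51
Garment alterations $23.80: labor services → 9.75% + 2.5% district = 12.25% → $2.92
Watch battery replacement $8.34: labor services → 9.75% + 2.5% district = 12.25% → $1.02
Bottle of rosé $15.98: alcohol → 11.5% + 2% district = 13.5% → $2.16
Game controller $66.25: consumer electronics → 7.25% + 1.75% district = 9% → $5.96
Hard cider (6-pack) $14.90: alcohol → 11.5% + 2% district = 13.5% → $2.01
Subtotal = $327.80; tax = $26.31; total due = $354.11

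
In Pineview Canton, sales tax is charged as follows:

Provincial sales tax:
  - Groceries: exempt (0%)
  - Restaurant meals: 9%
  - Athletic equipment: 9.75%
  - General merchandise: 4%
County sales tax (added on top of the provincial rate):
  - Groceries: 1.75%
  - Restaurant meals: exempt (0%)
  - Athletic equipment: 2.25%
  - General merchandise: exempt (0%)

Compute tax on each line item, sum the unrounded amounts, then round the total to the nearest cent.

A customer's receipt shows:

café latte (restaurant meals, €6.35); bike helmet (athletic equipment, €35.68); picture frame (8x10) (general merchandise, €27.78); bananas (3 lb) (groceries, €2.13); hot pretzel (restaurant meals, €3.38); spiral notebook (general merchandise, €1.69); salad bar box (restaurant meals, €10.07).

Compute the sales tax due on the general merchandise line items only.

€1.18

Picture frame (8x10) €27.78: general merchandise → 4% + 0% county = 4% → €1.1112
Spiral notebook €1.69: general merchandise → 4% + 0% county = 4% → €0.0676
Tax on general merchandise: unrounded sum = €1.1788 → €1.18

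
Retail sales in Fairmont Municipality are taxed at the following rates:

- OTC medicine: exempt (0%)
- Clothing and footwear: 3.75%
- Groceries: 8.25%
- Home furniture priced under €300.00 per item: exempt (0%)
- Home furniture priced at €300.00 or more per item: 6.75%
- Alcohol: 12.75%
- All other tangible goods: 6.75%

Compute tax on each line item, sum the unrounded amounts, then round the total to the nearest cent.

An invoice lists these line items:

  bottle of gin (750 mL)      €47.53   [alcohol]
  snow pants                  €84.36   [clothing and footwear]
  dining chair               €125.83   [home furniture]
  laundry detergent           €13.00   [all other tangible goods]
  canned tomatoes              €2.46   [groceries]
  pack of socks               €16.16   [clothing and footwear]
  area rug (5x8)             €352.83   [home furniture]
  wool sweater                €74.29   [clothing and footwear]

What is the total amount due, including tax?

€753.97

Bottle of gin (750 mL) €47.53: alcohol → 12.75% → €6.060075
Snow pants €84.36: clothing and footwear → 3.75% → €3.1635
Dining chair €125.83: home furniture, under €300.00 → 0% → €0.00
Laundry detergent €13.00: all other tangible goods → 6.75% → €0.8775
Canned tomatoes €2.46: groceries → 8.25% → €0.20295
Pack of socks €16.16: clothing and footwear → 3.75% → €0.606
Area rug (5x8) €352.83: home furniture, €300.00 or more → 6.75% → €23.816025
Wool sweater €74.29: clothing and footwear → 3.75% → €2.785875
Subtotal = €716.46; unrounded tax = €37.511925 → €37.51; total due = €753.97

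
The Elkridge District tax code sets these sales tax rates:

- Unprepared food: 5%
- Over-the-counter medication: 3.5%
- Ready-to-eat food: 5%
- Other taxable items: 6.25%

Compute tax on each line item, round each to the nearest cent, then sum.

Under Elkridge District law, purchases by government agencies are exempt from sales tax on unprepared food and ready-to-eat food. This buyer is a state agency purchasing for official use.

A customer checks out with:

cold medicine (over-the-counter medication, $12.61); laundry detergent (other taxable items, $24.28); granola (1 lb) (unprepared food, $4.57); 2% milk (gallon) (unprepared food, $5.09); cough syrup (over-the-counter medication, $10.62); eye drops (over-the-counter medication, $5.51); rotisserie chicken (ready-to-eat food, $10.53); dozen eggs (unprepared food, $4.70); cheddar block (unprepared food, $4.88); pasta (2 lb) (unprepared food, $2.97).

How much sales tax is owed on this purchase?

$2.52

Cold medicine $12.61: over-the-counter medication → 3.5% → $0.44
Laundry detergent $24.28: other taxable items → 6.25% → $1.52
Granola (1 lb) $4.57: unprepared food, buyer-exempt → 0% → $0.00
2% milk (gallon) $5.09: unprepared food, buyer-exempt → 0% → $0.00
Cough syrup $10.62: over-the-counter medication → 3.5% → $0.37
Eye drops $5.51: over-the-counter medication → 3.5% → $0.19
Rotisserie chicken $10.53: ready-to-eat food, buyer-exempt → 0% → $0.00
Dozen eggs $4.70: unprepared food, buyer-exempt → 0% → $0.00
Cheddar block $4.88: unprepared food, buyer-exempt → 0% → $0.00
Pasta (2 lb) $2.97: unprepared food, buyer-exempt → 0% → $0.00
Total tax = $0.44 + $1.52 + $0.37 + $0.19 = $2.52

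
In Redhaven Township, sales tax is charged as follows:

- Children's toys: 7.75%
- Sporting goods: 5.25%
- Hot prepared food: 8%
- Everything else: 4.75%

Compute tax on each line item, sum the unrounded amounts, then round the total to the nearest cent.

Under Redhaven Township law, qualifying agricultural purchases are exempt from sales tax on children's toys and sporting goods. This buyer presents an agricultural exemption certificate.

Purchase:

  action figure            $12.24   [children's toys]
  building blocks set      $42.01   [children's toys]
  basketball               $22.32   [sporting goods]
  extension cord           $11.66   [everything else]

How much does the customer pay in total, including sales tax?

Action figure $12.24: children's toys, buyer-exempt → 0% → $0.00
Building blocks set $42.01: children's toys, buyer-exempt → 0% → $0.00
Basketball $22.32: sporting goods, buyer-exempt → 0% → $0.00
Extension cord $11.66: everything else → 4.75% → $0.55385
Subtotal = $88.23; unrounded tax = $0.55385 → $0.55; total due = $88.78

$88.78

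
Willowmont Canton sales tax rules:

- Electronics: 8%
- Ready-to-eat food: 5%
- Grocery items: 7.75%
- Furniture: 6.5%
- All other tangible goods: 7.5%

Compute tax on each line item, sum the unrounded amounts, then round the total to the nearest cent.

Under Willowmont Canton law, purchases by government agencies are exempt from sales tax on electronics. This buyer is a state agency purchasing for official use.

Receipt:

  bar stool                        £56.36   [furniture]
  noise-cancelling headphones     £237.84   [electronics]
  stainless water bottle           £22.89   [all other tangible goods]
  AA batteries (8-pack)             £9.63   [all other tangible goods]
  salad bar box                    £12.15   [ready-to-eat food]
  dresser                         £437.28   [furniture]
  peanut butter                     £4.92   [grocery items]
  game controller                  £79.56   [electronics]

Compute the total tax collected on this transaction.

£35.51

Bar stool £56.36: furniture → 6.5% → £3.6634
Noise-cancelling headphones £237.84: electronics, buyer-exempt → 0% → £0.00
Stainless water bottle £22.89: all other tangible goods → 7.5% → £1.71675
AA batteries (8-pack) £9.63: all other tangible goods → 7.5% → £0.72225
Salad bar box £12.15: ready-to-eat food → 5% → £0.6075
Dresser £437.28: furniture → 6.5% → £28.4232
Peanut butter £4.92: grocery items → 7.75% → £0.3813
Game controller £79.56: electronics, buyer-exempt → 0% → £0.00
Unrounded tax sum = £35.5144 → £35.51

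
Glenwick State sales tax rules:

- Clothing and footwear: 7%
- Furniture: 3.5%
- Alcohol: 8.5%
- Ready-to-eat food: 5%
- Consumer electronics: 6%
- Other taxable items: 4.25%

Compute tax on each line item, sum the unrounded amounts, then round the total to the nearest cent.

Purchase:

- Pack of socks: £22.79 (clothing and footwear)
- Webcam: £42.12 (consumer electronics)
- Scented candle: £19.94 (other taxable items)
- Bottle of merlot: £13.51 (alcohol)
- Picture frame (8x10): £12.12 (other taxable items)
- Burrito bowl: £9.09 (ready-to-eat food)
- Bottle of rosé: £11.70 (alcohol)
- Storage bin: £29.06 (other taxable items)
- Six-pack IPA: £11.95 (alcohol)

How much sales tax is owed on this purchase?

Pack of socks £22.79: clothing and footwear → 7% → £1.5953
Webcam £42.12: consumer electronics → 6% → £2.5272
Scented candle £19.94: other taxable items → 4.25% → £0.84745
Bottle of merlot £13.51: alcohol → 8.5% → £1.14835
Picture frame (8x10) £12.12: other taxable items → 4.25% → £0.5151
Burrito bowl £9.09: ready-to-eat food → 5% → £0.4545
Bottle of rosé £11.70: alcohol → 8.5% → £0.9945
Storage bin £29.06: other taxable items → 4.25% → £1.23505
Six-pack IPA £11.95: alcohol → 8.5% → £1.01575
Unrounded tax sum = £10.3332 → £10.33

£10.33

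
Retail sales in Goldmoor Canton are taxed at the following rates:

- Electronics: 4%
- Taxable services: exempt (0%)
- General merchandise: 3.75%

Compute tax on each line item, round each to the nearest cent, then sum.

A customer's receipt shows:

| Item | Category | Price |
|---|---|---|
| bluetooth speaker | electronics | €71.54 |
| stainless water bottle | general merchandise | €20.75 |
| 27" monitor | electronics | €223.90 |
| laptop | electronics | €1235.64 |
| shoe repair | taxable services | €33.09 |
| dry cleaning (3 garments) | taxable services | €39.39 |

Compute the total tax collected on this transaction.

Bluetooth speaker €71.54: electronics → 4% → €2.86
Stainless water bottle €20.75: general merchandise → 3.75% → €0.78
27" monitor €223.90: electronics → 4% → €8.96
Laptop €1235.64: electronics → 4% → €49.43
Shoe repair €33.09: taxable services → 0% → €0.00
Dry cleaning (3 garments) €39.39: taxable services → 0% → €0.00
Total tax = €2.86 + €0.78 + €8.96 + €49.43 = €62.03

€62.03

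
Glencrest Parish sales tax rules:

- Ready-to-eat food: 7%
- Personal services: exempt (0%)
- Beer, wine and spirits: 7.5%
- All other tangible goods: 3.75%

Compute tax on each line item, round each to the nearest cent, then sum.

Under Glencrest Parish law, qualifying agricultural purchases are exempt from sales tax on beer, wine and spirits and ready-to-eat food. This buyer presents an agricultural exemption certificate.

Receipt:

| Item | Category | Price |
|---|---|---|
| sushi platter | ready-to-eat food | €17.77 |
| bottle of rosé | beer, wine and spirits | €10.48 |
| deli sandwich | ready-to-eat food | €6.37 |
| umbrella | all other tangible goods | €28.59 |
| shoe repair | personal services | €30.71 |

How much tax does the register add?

€1.07

Sushi platter €17.77: ready-to-eat food, buyer-exempt → 0% → €0.00
Bottle of rosé €10.48: beer, wine and spirits, buyer-exempt → 0% → €0.00
Deli sandwich €6.37: ready-to-eat food, buyer-exempt → 0% → €0.00
Umbrella €28.59: all other tangible goods → 3.75% → €1.07
Shoe repair €30.71: personal services → 0% → €0.00
Total tax = €1.07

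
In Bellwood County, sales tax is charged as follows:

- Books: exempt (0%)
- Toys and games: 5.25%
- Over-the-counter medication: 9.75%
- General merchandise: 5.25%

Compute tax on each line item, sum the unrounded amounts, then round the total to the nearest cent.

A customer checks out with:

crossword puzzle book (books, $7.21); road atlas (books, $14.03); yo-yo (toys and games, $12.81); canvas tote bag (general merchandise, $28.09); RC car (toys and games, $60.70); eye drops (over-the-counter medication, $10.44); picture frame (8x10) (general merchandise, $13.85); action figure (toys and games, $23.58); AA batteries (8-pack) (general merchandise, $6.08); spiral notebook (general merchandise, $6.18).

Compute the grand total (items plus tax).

Crossword puzzle book $7.21: books → 0% → $0.00
Road atlas $14.03: books → 0% → $0.00
Yo-yo $12.81: toys and games → 5.25% → $0.672525
Canvas tote bag $28.09: general merchandise → 5.25% → $1.474725
RC car $60.70: toys and games → 5.25% → $3.18675
Eye drops $10.44: over-the-counter medication → 9.75% → $1.0179
Picture frame (8x10) $13.85: general merchandise → 5.25% → $0.727125
Action figure $23.58: toys and games → 5.25% → $1.23795
AA batteries (8-pack) $6.08: general merchandise → 5.25% → $0.3192
Spiral notebook $6.18: general merchandise → 5.25% → $0.32445
Subtotal = $182.97; unrounded tax = $8.960625 → $8.96; total due = $191.93

$191.93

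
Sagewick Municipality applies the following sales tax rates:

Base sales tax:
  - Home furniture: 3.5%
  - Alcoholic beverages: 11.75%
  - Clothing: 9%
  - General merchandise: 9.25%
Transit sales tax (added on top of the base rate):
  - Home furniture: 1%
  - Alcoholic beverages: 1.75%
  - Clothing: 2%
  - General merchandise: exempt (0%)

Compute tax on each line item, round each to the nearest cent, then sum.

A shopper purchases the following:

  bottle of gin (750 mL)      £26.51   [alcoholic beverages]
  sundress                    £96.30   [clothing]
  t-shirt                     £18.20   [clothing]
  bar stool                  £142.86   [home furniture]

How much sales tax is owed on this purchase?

£22.60

Bottle of gin (750 mL) £26.51: alcoholic beverages → 11.75% + 1.75% transit = 13.5% → £3.58
Sundress £96.30: clothing → 9% + 2% transit = 11% → £10.59
T-shirt £18.20: clothing → 9% + 2% transit = 11% → £2.00
Bar stool £142.86: home furniture → 3.5% + 1% transit = 4.5% → £6.43
Total tax = £3.58 + £10.59 + £2.00 + £6.43 = £22.60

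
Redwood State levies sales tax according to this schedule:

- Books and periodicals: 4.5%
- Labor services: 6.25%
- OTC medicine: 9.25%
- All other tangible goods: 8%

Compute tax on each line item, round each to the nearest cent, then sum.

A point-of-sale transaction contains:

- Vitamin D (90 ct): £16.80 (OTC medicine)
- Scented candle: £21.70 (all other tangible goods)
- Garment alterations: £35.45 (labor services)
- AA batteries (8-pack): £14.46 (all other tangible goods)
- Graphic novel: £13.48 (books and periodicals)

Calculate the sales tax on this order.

£7.28

Vitamin D (90 ct) £16.80: OTC medicine → 9.25% → £1.55
Scented candle £21.70: all other tangible goods → 8% → £1.74
Garment alterations £35.45: labor services → 6.25% → £2.22
AA batteries (8-pack) £14.46: all other tangible goods → 8% → £1.16
Graphic novel £13.48: books and periodicals → 4.5% → £0.61
Total tax = £1.55 + £1.74 + £2.22 + £1.16 + £0.61 = £7.28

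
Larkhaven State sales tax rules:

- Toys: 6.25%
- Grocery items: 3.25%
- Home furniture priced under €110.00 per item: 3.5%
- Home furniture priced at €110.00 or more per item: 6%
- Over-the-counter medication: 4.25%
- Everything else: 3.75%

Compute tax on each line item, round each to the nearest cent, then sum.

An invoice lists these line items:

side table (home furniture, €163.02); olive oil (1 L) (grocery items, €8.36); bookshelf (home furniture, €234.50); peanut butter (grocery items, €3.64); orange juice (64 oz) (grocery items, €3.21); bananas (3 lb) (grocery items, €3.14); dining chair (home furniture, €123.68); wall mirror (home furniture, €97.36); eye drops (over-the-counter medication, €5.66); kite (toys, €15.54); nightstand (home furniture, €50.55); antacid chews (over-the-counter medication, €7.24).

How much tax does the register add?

Side table €163.02: home furniture, €110.00 or more → 6% → €9.78
Olive oil (1 L) €8.36: grocery items → 3.25% → €0.27
Bookshelf €234.50: home furniture, €110.00 or more → 6% → €14.07
Peanut butter €3.64: grocery items → 3.25% → €0.12
Orange juice (64 oz) €3.21: grocery items → 3.25% → €0.10
Bananas (3 lb) €3.14: grocery items → 3.25% → €0.10
Dining chair €123.68: home furniture, €110.00 or more → 6% → €7.42
Wall mirror €97.36: home furniture, under €110.00 → 3.5% → €3.41
Eye drops €5.66: over-the-counter medication → 4.25% → €0.24
Kite €15.54: toys → 6.25% → €0.97
Nightstand €50.55: home furniture, under €110.00 → 3.5% → €1.77
Antacid chews €7.24: over-the-counter medication → 4.25% → €0.31
Total tax = €9.78 + €0.27 + €14.07 + €0.12 + €0.10 + €0.10 + €7.42 + €3.41 + €0.24 + €0.97 + €1.77 + €0.31 = €38.56

€38.56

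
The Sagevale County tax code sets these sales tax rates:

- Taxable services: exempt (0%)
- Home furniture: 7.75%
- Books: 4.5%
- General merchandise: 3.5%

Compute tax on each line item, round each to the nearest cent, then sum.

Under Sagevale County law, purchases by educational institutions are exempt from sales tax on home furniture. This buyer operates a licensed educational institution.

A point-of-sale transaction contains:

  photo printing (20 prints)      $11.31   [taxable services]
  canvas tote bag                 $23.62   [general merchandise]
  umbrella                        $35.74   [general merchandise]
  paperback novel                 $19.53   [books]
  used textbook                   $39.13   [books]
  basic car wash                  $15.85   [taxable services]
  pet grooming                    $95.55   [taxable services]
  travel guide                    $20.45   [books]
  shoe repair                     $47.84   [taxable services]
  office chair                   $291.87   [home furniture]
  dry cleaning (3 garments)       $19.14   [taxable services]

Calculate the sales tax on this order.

Photo printing (20 prints) $11.31: taxable services → 0% → $0.00
Canvas tote bag $23.62: general merchandise → 3.5% → $0.83
Umbrella $35.74: general merchandise → 3.5% → $1.25
Paperback novel $19.53: books → 4.5% → $0.88
Used textbook $39.13: books → 4.5% → $1.76
Basic car wash $15.85: taxable services → 0% → $0.00
Pet grooming $95.55: taxable services → 0% → $0.00
Travel guide $20.45: books → 4.5% → $0.92
Shoe repair $47.84: taxable services → 0% → $0.00
Office chair $291.87: home furniture, buyer-exempt → 0% → $0.00
Dry cleaning (3 garments) $19.14: taxable services → 0% → $0.00
Total tax = $0.83 + $1.25 + $0.88 + $1.76 + $0.92 = $5.64

$5.64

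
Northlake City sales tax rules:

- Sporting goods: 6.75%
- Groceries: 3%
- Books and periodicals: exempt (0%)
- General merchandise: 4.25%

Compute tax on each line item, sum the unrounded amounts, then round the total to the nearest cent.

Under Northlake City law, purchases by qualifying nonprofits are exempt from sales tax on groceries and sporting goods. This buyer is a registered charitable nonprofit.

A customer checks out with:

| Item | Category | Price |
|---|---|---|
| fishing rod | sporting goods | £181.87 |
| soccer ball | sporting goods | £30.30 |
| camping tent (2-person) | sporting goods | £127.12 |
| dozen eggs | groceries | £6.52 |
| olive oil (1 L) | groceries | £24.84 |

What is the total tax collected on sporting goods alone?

£0.00

Fishing rod £181.87: sporting goods, buyer-exempt → 0% → £0.00
Soccer ball £30.30: sporting goods, buyer-exempt → 0% → £0.00
Camping tent (2-person) £127.12: sporting goods, buyer-exempt → 0% → £0.00
Tax on sporting goods: unrounded sum = £0.00 → £0.00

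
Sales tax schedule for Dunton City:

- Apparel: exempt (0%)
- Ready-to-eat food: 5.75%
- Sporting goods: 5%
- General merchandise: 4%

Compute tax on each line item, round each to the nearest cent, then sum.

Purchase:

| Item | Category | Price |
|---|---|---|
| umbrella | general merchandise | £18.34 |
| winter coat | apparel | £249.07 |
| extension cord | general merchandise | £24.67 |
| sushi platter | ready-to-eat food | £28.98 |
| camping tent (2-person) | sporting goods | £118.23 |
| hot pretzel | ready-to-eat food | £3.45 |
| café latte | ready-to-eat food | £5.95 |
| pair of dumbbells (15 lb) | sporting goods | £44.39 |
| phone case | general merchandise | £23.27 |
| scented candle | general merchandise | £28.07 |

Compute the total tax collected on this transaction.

£14.11

Umbrella £18.34: general merchandise → 4% → £0.73
Winter coat £249.07: apparel → 0% → £0.00
Extension cord £24.67: general merchandise → 4% → £0.99
Sushi platter £28.98: ready-to-eat food → 5.75% → £1.67
Camping tent (2-person) £118.23: sporting goods → 5% → £5.91
Hot pretzel £3.45: ready-to-eat food → 5.75% → £0.20
Café latte £5.95: ready-to-eat food → 5.75% → £0.34
Pair of dumbbells (15 lb) £44.39: sporting goods → 5% → £2.22
Phone case £23.27: general merchandise → 4% → £0.93
Scented candle £28.07: general merchandise → 4% → £1.12
Total tax = £0.73 + £0.99 + £1.67 + £5.91 + £0.20 + £0.34 + £2.22 + £0.93 + £1.12 = £14.11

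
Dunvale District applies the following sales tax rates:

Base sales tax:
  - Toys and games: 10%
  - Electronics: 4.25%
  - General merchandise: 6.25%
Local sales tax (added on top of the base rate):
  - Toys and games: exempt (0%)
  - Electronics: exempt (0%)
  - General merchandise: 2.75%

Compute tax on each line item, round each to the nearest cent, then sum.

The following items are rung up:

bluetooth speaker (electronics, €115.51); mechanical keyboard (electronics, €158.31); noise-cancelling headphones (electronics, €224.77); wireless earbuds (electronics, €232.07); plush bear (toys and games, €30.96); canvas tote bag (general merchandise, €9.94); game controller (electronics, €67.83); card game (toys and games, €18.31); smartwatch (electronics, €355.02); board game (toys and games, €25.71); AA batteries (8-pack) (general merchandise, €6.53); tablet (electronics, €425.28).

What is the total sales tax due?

Bluetooth speaker €115.51: electronics → 4.25% + 0% local = 4.25% → €4.91
Mechanical keyboard €158.31: electronics → 4.25% + 0% local = 4.25% → €6.73
Noise-cancelling headphones €224.77: electronics → 4.25% + 0% local = 4.25% → €9.55
Wireless earbuds €232.07: electronics → 4.25% + 0% local = 4.25% → €9.86
Plush bear €30.96: toys and games → 10% + 0% local = 10% → €3.10
Canvas tote bag €9.94: general merchandise → 6.25% + 2.75% local = 9% → €0.89
Game controller €67.83: electronics → 4.25% + 0% local = 4.25% → €2.88
Card game €18.31: toys and games → 10% + 0% local = 10% → €1.83
Smartwatch €355.02: electronics → 4.25% + 0% local = 4.25% → €15.09
Board game €25.71: toys and games → 10% + 0% local = 10% → €2.57
AA batteries (8-pack) €6.53: general merchandise → 6.25% + 2.75% local = 9% → €0.59
Tablet €425.28: electronics → 4.25% + 0% local = 4.25% → €18.07
Total tax = €4.91 + €6.73 + €9.55 + €9.86 + €3.10 + €0.89 + €2.88 + €1.83 + €15.09 + €2.57 + €0.59 + €18.07 = €76.07

€76.07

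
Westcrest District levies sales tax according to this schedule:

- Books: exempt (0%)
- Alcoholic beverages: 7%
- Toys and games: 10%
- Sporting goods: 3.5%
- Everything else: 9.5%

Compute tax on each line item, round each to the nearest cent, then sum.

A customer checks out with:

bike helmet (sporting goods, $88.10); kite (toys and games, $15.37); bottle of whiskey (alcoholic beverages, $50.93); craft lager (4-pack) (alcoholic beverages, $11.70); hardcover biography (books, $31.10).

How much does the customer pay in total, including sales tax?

$206.21

Bike helmet $88.10: sporting goods → 3.5% → $3.08
Kite $15.37: toys and games → 10% → $1.54
Bottle of whiskey $50.93: alcoholic beverages → 7% → $3.57
Craft lager (4-pack) $11.70: alcoholic beverages → 7% → $0.82
Hardcover biography $31.10: books → 0% → $0.00
Subtotal = $197.20; tax = $9.01; total due = $206.21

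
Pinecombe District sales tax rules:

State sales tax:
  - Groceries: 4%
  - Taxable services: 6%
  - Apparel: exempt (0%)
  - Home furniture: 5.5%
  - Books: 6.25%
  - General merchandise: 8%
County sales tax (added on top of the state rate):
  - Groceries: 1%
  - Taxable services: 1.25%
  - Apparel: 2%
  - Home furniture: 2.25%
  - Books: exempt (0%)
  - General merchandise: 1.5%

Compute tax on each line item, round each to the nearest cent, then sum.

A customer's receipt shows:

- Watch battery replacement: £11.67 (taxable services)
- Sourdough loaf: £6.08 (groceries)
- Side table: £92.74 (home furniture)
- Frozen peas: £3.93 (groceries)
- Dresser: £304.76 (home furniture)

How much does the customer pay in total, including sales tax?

£451.34

Watch battery replacement £11.67: taxable services → 6% + 1.25% county = 7.25% → £0.85
Sourdough loaf £6.08: groceries → 4% + 1% county = 5% → £0.30
Side table £92.74: home furniture → 5.5% + 2.25% county = 7.75% → £7.19
Frozen peas £3.93: groceries → 4% + 1% county = 5% → £0.20
Dresser £304.76: home furniture → 5.5% + 2.25% county = 7.75% → £23.62
Subtotal = £419.18; tax = £32.16; total due = £451.34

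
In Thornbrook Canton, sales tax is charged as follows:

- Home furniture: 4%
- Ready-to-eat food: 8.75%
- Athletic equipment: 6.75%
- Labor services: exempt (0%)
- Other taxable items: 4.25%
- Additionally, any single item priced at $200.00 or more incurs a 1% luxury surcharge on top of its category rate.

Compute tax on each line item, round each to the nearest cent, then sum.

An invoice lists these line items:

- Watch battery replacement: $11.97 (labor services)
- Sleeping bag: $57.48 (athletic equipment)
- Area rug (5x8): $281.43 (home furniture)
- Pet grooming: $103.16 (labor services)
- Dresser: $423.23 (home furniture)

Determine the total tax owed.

$39.11

Watch battery replacement $11.97: labor services → 0% → $0.00
Sleeping bag $57.48: athletic equipment → 6.75% → $3.88
Area rug (5x8) $281.43: home furniture → 4% + 1% surcharge = 5% → $14.07
Pet grooming $103.16: labor services → 0% → $0.00
Dresser $423.23: home furniture → 4% + 1% surcharge = 5% → $21.16
Total tax = $3.88 + $14.07 + $21.16 = $39.11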